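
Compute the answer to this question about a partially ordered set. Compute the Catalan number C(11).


C(n) = C(2n, n) / (n+1).
C(22, 11) = 705432
C(11) = 705432 / 12 = 58786


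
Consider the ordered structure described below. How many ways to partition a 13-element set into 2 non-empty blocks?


S(n,k) = k*S(n-1,k) + S(n-1,k-1).
S(12,2) = 2047, S(12,1) = 1
S(13,2) = 2*2047 + 1 = 4094 + 1
S(13,2) = 4095


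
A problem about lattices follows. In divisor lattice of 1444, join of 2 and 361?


In a divisor lattice, join = lcm (least common multiple).
gcd(2,361) = 1
lcm(2,361) = 2*361/gcd = 722/1 = 722


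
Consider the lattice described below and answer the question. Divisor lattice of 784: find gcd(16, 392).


In a divisor lattice, meet = gcd (greatest common divisor).
By Euclidean algorithm or factoring: gcd(16,392) = 8


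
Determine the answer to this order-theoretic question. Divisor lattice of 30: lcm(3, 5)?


Join=lcm.
gcd(3,5)=1
lcm=15


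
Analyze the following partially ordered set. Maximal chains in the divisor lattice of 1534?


A maximal chain goes from the minimum element to a maximal element via cover relations.
Counting all min-to-max paths in the cover graph.
Total maximal chains: 6


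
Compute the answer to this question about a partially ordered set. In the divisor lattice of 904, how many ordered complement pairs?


Complement pair (a,b): a meet b = bottom, a join b = top.
Here: gcd(a,b)=1 and lcm(a,b)=904, i.e. a*b=904 with a,b coprime.
Pairs found: (1,904), (8,113), (113,8), (904,1)
Total ordered pairs: 4


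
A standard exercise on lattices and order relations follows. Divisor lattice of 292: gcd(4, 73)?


Meet=gcd.
gcd(4,73)=1


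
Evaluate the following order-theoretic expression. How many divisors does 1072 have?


Divisors of 1072: [1, 2, 4, 8, 16, 67, 134, 268, 536, 1072]
Count: 10


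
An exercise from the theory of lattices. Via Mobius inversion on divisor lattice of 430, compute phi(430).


phi(n) = n * prod_{p|n} (1 - 1/p).
Prime divisors of 430: [2, 5, 43]
phi(430) = 430 * (1 - 1/2) * (1 - 1/5) * (1 - 1/43)
phi(430) = 168


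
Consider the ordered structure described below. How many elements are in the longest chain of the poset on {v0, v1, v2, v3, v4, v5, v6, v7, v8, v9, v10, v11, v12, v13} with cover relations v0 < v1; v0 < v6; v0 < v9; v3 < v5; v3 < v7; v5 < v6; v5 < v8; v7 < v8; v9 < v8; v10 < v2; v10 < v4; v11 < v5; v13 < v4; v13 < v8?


A chain is a totally ordered subset; we count the number of elements in a maximum chain.
Compute, for each element x, the size of the longest chain ending at x:
  v0: 1
  v3: 1
  v10: 1
  v11: 1
  v12: 1
  v13: 1
  ...
A maximum chain: v3 < v5 < v6
Number of elements in the longest chain: 3


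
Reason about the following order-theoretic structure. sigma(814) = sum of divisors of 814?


sigma(n) = sum of divisors.
Divisors of 814: [1, 2, 11, 22, 37, 74, 407, 814]
Sum = 1368


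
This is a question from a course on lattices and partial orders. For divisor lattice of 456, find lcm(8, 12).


In a divisor lattice, join = lcm (least common multiple).
Compute lcm iteratively: start with first element, then lcm(current, next).
Elements: [8, 12]
lcm(8,12) = 24
Final lcm = 24


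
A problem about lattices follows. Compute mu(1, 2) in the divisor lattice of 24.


In a divisor lattice, mu(a,b) = mu(b/a) where mu is the classical Mobius function.
b/a = 2/1 = 2
Prime factorization of 2: primes [2]
2 is squarefree with 1 prime factor(s), so mu(2) = (-1)^1 = -1


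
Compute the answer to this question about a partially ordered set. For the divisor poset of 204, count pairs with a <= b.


The order relation is {(a,b) : a <= b}, reflexive so it includes (a,a).
Examples: (1,1), (1,102), (1,12), (1,17), (1,2), ...
Total ordered pairs: 54


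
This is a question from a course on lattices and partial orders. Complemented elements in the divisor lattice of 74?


An element a is complemented if some b has a meet b = bottom, a join b = top.
a is complemented iff gcd(a, n/a)=1, i.e. a is a unitary divisor of 74.
Complemented elements: 1, 2, 37, 74
Count: 4


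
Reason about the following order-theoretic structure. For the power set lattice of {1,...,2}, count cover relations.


A cover relation a -< b holds when a < b with no c strictly between.
Cover relations:
  {} -< {1}
  {} -< {2}
  {1} -< {1,2}
  {2} -< {1,2}
Total: 4


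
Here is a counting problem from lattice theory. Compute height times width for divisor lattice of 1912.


Height = length of longest chain minus 1; width = size of largest antichain.
A maximum chain: 1 | 239 | 478 | 956 | 1912  (height 4).
A maximum antichain: {2, 239}  (width 2).
Product = 4 * 2 = 8


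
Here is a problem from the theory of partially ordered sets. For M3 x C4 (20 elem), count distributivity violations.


Distributive law: a ^ (b v c) = (a ^ b) v (a ^ c).
Check all 20^3 = 8000 ordered triples (a,b,c).
  e.g. a=(a1,0), b=(a2,0), c=(a3,0): lhs=(a1,0) != rhs=(0,0)
  e.g. a=(a1,0), b=(a2,0), c=(a3,1): lhs=(a1,0) != rhs=(0,0)
Total violating triples: 384


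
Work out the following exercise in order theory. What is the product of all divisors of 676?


Divisors of 676: [1, 2, 4, 13, 26, 52, 169, 338, 676]
Product = n^(d(n)/2) = 676^(9/2)
Product = 5429503678976


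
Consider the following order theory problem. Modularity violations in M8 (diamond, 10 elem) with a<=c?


Modular law: if a <= c then a v (b ^ c) = (a v b) ^ c.
Check all triples (a,b,c) with a <= c among 10 elements.
This lattice is modular (diamonds M_m and their chain-products are modular).
Total violating triples: 0


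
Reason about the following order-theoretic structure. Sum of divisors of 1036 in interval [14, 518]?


Interval [14,518] in divisors of 1036: [14, 518]
Sum = 532


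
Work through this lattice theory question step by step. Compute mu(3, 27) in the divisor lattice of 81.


In a divisor lattice, mu(a,b) = mu(b/a) where mu is the classical Mobius function.
b/a = 27/3 = 9
Prime factorization of 9: primes [3]
9 is not squarefree, so mu(9) = 0


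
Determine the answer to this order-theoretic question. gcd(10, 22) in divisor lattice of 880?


Meet=gcd.
gcd(10,22)=2


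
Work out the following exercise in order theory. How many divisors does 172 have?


Divisors of 172: [1, 2, 4, 43, 86, 172]
Count: 6


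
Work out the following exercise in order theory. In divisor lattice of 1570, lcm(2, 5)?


Join=lcm.
gcd(2,5)=1
lcm=10


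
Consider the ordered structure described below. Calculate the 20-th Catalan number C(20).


C(n) = C(2n, n) / (n+1).
C(40, 20) = 137846528820
C(20) = 137846528820 / 21 = 6564120420


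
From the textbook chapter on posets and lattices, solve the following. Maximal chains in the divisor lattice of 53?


A maximal chain goes from the minimum element to a maximal element via cover relations.
Counting all min-to-max paths in the cover graph.
Total maximal chains: 1


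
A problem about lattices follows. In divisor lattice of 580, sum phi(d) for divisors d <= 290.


Divisors of 580 up to 290: [1, 2, 4, 5, 10, 20, 29, 58, 116, 145, 290]
phi values: [1, 1, 2, 4, 4, 8, 28, 28, 56, 112, 112]
Sum = 356


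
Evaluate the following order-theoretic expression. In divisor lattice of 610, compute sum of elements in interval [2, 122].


Interval [2,122] in divisors of 610: [2, 122]
Sum = 124


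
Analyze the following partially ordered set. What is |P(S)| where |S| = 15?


Power set = 2^n.
2^15 = 32768


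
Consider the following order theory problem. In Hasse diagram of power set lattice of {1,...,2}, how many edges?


A cover relation a -< b holds when a < b with no c strictly between.
Cover relations:
  {} -< {1}
  {} -< {2}
  {1} -< {1,2}
  {2} -< {1,2}
Total: 4


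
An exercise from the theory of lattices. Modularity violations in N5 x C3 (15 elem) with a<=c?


Modular law: if a <= c then a v (b ^ c) = (a v b) ^ c.
Check all triples (a,b,c) with a <= c among 15 elements.
  e.g. a=(a,0), b=(c,0), c=(b,0): lhs=(a,0) != rhs=(b,0)
  e.g. a=(a,0), b=(c,1), c=(b,0): lhs=(a,0) != rhs=(b,0)
Total violating triples: 18


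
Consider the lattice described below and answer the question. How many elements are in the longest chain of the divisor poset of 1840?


A chain is a totally ordered subset; we count the number of elements in a maximum chain.
Compute, for each element x, the size of the longest chain ending at x:
  1: 1
  2: 2
  5: 2
  23: 2
  4: 3
  8: 4
  ...
A maximum chain: 1 < 2 < 4 < 8 < 16 < 80 < 1840
Number of elements in the longest chain: 7


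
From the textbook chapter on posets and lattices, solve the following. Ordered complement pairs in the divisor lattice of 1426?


Complement pair (a,b): a meet b = bottom, a join b = top.
Here: gcd(a,b)=1 and lcm(a,b)=1426, i.e. a*b=1426 with a,b coprime.
Pairs found: (1,1426), (2,713), (23,62), (31,46), ... (4 more)
Total ordered pairs: 8


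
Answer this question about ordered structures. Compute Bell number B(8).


B(n) = number of set partitions of an n-element set.
B(n) satisfies the recurrence: B(n+1) = sum_k C(n,k)*B(k).
B(8) = 4140


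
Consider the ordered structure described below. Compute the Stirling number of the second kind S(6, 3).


S(n,k) = k*S(n-1,k) + S(n-1,k-1).
S(5,3) = 25, S(5,2) = 15
S(6,3) = 3*25 + 15 = 75 + 15
S(6,3) = 90


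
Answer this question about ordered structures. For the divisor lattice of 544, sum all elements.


sigma(n) = sum of divisors.
Divisors of 544: [1, 2, 4, 8, 16, 17, 32, 34, 68, 136, 272, 544]
Sum = 1134


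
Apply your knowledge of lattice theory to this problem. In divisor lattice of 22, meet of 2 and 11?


In a divisor lattice, meet = gcd (greatest common divisor).
By Euclidean algorithm or factoring: gcd(2,11) = 1


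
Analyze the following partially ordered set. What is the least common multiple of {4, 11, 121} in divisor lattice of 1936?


In a divisor lattice, join = lcm (least common multiple).
Compute lcm iteratively: start with first element, then lcm(current, next).
Elements: [4, 11, 121]
lcm(4,11) = 44
lcm(44,121) = 484
Final lcm = 484


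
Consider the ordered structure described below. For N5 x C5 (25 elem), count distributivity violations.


Distributive law: a ^ (b v c) = (a ^ b) v (a ^ c).
Check all 25^3 = 15625 ordered triples (a,b,c).
  e.g. a=(b,0), b=(a,0), c=(c,0): lhs=(b,0) != rhs=(a,0)
  e.g. a=(b,0), b=(a,0), c=(c,1): lhs=(b,0) != rhs=(a,0)
Total violating triples: 250


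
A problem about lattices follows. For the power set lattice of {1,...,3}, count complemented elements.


An element a is complemented if some b has a meet b = bottom, a join b = top.
every subset A has complement S\A, so all elements are complemented.
Complemented elements: {}, {1}, {2}, {3}, {1,2}, {1,3}, ... (2 more)
Count: 8


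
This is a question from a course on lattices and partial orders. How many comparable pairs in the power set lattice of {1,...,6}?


A comparable pair {a,b} has a < b or b < a in the order.
Count unordered pairs where one element is strictly below the other.
Examples: {{},{1}}, {{},{2}}, {{},{3}}, {{},{4}}, ...
Total comparable pairs: 665


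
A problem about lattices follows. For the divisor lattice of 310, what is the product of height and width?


Height = length of longest chain minus 1; width = size of largest antichain.
A maximum chain: 1 | 31 | 155 | 310  (height 3).
A maximum antichain: {2, 5, 31}  (width 3).
Product = 3 * 3 = 9


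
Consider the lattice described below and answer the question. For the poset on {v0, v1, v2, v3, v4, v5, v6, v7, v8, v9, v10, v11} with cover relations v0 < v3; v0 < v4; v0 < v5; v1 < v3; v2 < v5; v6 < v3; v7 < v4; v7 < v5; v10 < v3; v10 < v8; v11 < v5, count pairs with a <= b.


The order relation is {(a,b) : a <= b}, reflexive so it includes (a,a).
Examples: (v0,v0), (v0,v3), (v0,v4), (v0,v5), (v1,v1), ...
Total ordered pairs: 23


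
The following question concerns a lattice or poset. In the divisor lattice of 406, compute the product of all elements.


Divisors of 406: [1, 2, 7, 14, 29, 58, 203, 406]
Product = n^(d(n)/2) = 406^(8/2)
Product = 27170906896


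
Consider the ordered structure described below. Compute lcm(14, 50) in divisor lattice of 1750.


In a divisor lattice, join = lcm (least common multiple).
gcd(14,50) = 2
lcm(14,50) = 14*50/gcd = 700/2 = 350


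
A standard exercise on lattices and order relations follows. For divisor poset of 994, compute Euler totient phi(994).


phi(n) = n * prod_{p|n} (1 - 1/p).
Prime divisors of 994: [2, 7, 71]
phi(994) = 994 * (1 - 1/2) * (1 - 1/7) * (1 - 1/71)
phi(994) = 420


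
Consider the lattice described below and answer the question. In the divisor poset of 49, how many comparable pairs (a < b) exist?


A comparable pair {a,b} has a < b or b < a in the order.
Count unordered pairs where one element is strictly below the other.
Examples: {1,7}, {1,49}, {7,49}
Total comparable pairs: 3


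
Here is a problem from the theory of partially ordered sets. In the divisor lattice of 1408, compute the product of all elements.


Divisors of 1408: [1, 2, 4, 8, 11, 16, 22, 32, 44, 64, 88, 128, 176, 352, 704, 1408]
Product = n^(d(n)/2) = 1408^(16/2)
Product = 15446185225522503919599616


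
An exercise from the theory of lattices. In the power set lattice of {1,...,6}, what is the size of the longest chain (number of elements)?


A chain is a totally ordered subset; we count the number of elements in a maximum chain.
Compute, for each element x, the size of the longest chain ending at x:
  {}: 1
  {1}: 2
  {2}: 2
  {3}: 2
  {4}: 2
  {5}: 2
  ...
A maximum chain: {} < {1} < {1,2} < {1,2,3} < {1,2,3,4} < {1,2,3,4,5} < {1,2,3,4,5,6}
Number of elements in the longest chain: 7


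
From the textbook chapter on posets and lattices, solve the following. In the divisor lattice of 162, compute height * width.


Height = length of longest chain minus 1; width = size of largest antichain.
A maximum chain: 1 | 3 | 9 | 27 | 81 | 162  (height 5).
A maximum antichain: {2, 3}  (width 2).
Product = 5 * 2 = 10


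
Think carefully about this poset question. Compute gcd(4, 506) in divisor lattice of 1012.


In a divisor lattice, meet = gcd (greatest common divisor).
By Euclidean algorithm or factoring: gcd(4,506) = 2


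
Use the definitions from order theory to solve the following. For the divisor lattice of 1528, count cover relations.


A cover relation a -< b holds when a < b with no c strictly between.
Cover relations:
  1 -< 2
  1 -< 191
  2 -< 4
  2 -< 382
  4 -< 8
  4 -< 764
  8 -< 1528
  191 -< 382
  ...2 more
Total: 10


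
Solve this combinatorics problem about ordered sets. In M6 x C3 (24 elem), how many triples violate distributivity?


Distributive law: a ^ (b v c) = (a ^ b) v (a ^ c).
Check all 24^3 = 13824 ordered triples (a,b,c).
  e.g. a=(a1,0), b=(a2,0), c=(a3,0): lhs=(a1,0) != rhs=(0,0)
  e.g. a=(a1,0), b=(a2,0), c=(a3,1): lhs=(a1,0) != rhs=(0,0)
Total violating triples: 3240


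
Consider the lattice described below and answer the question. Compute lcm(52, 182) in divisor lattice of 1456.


In a divisor lattice, join = lcm (least common multiple).
gcd(52,182) = 26
lcm(52,182) = 52*182/gcd = 9464/26 = 364


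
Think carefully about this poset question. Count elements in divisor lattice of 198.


Divisors of 198: [1, 2, 3, 6, 9, 11, 18, 22, 33, 66, 99, 198]
Count: 12


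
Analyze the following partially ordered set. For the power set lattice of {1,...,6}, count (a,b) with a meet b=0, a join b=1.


Complement pair (a,b): a meet b = bottom, a join b = top.
Here: A intersect B = {} and A union B = {1,...,6}.
Pairs found: ({},{1,2,3,4,5,6}), ({1},{2,3,4,5,6}), ({2},{1,3,4,5,6}), ({3},{1,2,4,5,6}), ... (60 more)
Total ordered pairs: 64


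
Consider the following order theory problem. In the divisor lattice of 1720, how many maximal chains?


A maximal chain goes from the minimum element to a maximal element via cover relations.
Counting all min-to-max paths in the cover graph.
Total maximal chains: 20


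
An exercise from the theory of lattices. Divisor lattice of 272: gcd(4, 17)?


Meet=gcd.
gcd(4,17)=1


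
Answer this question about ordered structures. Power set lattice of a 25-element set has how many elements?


Power set = 2^n.
2^25 = 33554432


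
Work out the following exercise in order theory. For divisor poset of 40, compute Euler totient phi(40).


phi(n) = n * prod_{p|n} (1 - 1/p).
Prime divisors of 40: [2, 5]
phi(40) = 40 * (1 - 1/2) * (1 - 1/5)
phi(40) = 16


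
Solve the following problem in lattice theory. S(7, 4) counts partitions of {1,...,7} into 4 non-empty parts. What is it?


S(n,k) = k*S(n-1,k) + S(n-1,k-1).
S(6,4) = 65, S(6,3) = 90
S(7,4) = 4*65 + 90 = 260 + 90
S(7,4) = 350


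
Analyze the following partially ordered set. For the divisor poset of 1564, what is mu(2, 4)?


In a divisor lattice, mu(a,b) = mu(b/a) where mu is the classical Mobius function.
b/a = 4/2 = 2
Prime factorization of 2: primes [2]
2 is squarefree with 1 prime factor(s), so mu(2) = (-1)^1 = -1


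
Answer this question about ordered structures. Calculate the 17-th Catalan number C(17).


C(n) = C(2n, n) / (n+1).
C(34, 17) = 2333606220
C(17) = 2333606220 / 18 = 129644790


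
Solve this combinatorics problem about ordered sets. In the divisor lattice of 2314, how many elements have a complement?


An element a is complemented if some b has a meet b = bottom, a join b = top.
a is complemented iff gcd(a, n/a)=1, i.e. a is a unitary divisor of 2314.
Complemented elements: 1, 2, 13, 26, 89, 178, ... (2 more)
Count: 8


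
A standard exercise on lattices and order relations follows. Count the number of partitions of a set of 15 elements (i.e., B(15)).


B(n) = number of set partitions of an n-element set.
B(n) satisfies the recurrence: B(n+1) = sum_k C(n,k)*B(k).
B(15) = 1382958545


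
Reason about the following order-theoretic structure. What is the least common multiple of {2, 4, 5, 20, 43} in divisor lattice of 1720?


In a divisor lattice, join = lcm (least common multiple).
Compute lcm iteratively: start with first element, then lcm(current, next).
Elements: [2, 4, 5, 20, 43]
lcm(2,4) = 4
lcm(4,5) = 20
lcm(20,20) = 20
lcm(20,43) = 860
Final lcm = 860


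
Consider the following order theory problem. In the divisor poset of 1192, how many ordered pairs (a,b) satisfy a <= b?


The order relation is {(a,b) : a <= b}, reflexive so it includes (a,a).
Examples: (1,1), (1,1192), (1,149), (1,2), (1,298), ...
Total ordered pairs: 30


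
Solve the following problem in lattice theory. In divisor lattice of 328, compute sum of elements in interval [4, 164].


Interval [4,164] in divisors of 328: [4, 164]
Sum = 168


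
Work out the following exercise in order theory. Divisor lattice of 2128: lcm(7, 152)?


Join=lcm.
gcd(7,152)=1
lcm=1064


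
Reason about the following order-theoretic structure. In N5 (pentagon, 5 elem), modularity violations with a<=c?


Modular law: if a <= c then a v (b ^ c) = (a v b) ^ c.
Check all triples (a,b,c) with a <= c among 5 elements.
  e.g. a=a, b=c, c=b: lhs=a != rhs=b
Total violating triples: 1


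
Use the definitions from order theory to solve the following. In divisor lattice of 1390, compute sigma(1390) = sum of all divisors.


sigma(n) = sum of divisors.
Divisors of 1390: [1, 2, 5, 10, 139, 278, 695, 1390]
Sum = 2520


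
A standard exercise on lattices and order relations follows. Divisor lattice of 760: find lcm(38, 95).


In a divisor lattice, join = lcm (least common multiple).
gcd(38,95) = 19
lcm(38,95) = 38*95/gcd = 3610/19 = 190


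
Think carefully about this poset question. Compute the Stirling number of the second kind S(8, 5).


S(n,k) = k*S(n-1,k) + S(n-1,k-1).
S(7,5) = 140, S(7,4) = 350
S(8,5) = 5*140 + 350 = 700 + 350
S(8,5) = 1050


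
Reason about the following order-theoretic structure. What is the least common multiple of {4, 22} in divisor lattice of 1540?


In a divisor lattice, join = lcm (least common multiple).
Compute lcm iteratively: start with first element, then lcm(current, next).
Elements: [4, 22]
lcm(4,22) = 44
Final lcm = 44


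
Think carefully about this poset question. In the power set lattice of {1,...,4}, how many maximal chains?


A maximal chain goes from the minimum element to a maximal element via cover relations.
Counting all min-to-max paths in the cover graph.
Total maximal chains: 24


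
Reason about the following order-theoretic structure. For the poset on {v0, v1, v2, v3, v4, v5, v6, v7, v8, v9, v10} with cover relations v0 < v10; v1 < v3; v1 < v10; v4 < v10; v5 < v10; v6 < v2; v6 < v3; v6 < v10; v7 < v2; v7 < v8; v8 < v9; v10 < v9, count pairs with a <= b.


The order relation is {(a,b) : a <= b}, reflexive so it includes (a,a).
Examples: (v0,v0), (v0,v10), (v0,v9), (v1,v1), (v1,v10), ...
Total ordered pairs: 29


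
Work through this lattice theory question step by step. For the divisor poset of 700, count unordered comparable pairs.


A comparable pair {a,b} has a < b or b < a in the order.
Count unordered pairs where one element is strictly below the other.
Examples: {1,2}, {1,4}, {1,5}, {1,7}, ...
Total comparable pairs: 90


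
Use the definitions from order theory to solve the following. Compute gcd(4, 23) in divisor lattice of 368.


In a divisor lattice, meet = gcd (greatest common divisor).
By Euclidean algorithm or factoring: gcd(4,23) = 1


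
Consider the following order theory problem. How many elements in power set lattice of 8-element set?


Power set = 2^n.
2^8 = 256


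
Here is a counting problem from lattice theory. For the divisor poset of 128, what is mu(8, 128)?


In a divisor lattice, mu(a,b) = mu(b/a) where mu is the classical Mobius function.
b/a = 128/8 = 16
Prime factorization of 16: primes [2]
16 is not squarefree, so mu(16) = 0


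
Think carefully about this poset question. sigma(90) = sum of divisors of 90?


sigma(n) = sum of divisors.
Divisors of 90: [1, 2, 3, 5, 6, 9, 10, 15, 18, 30, 45, 90]
Sum = 234


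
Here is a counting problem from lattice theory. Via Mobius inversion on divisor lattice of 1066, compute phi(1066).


phi(n) = n * prod_{p|n} (1 - 1/p).
Prime divisors of 1066: [2, 13, 41]
phi(1066) = 1066 * (1 - 1/2) * (1 - 1/13) * (1 - 1/41)
phi(1066) = 480


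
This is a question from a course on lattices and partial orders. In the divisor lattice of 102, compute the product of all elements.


Divisors of 102: [1, 2, 3, 6, 17, 34, 51, 102]
Product = n^(d(n)/2) = 102^(8/2)
Product = 108243216


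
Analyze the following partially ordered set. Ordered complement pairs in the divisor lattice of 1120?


Complement pair (a,b): a meet b = bottom, a join b = top.
Here: gcd(a,b)=1 and lcm(a,b)=1120, i.e. a*b=1120 with a,b coprime.
Pairs found: (1,1120), (5,224), (7,160), (32,35), ... (4 more)
Total ordered pairs: 8


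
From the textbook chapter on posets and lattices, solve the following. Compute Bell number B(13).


B(n) = number of set partitions of an n-element set.
B(n) satisfies the recurrence: B(n+1) = sum_k C(n,k)*B(k).
B(13) = 27644437


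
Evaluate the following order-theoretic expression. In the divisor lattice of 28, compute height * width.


Height = length of longest chain minus 1; width = size of largest antichain.
A maximum chain: 1 | 7 | 14 | 28  (height 3).
A maximum antichain: {2, 7}  (width 2).
Product = 3 * 2 = 6


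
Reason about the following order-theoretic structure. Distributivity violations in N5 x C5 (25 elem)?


Distributive law: a ^ (b v c) = (a ^ b) v (a ^ c).
Check all 25^3 = 15625 ordered triples (a,b,c).
  e.g. a=(b,0), b=(a,0), c=(c,0): lhs=(b,0) != rhs=(a,0)
  e.g. a=(b,0), b=(a,0), c=(c,1): lhs=(b,0) != rhs=(a,0)
Total violating triples: 250


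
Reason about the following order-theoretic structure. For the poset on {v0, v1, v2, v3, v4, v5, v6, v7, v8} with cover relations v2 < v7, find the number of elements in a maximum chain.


A chain is a totally ordered subset; we count the number of elements in a maximum chain.
Compute, for each element x, the size of the longest chain ending at x:
  v0: 1
  v1: 1
  v2: 1
  v3: 1
  v4: 1
  v5: 1
  ...
A maximum chain: v2 < v7
Number of elements in the longest chain: 2


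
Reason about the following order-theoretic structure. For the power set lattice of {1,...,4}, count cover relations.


A cover relation a -< b holds when a < b with no c strictly between.
Cover relations:
  {} -< {1}
  {} -< {2}
  {} -< {3}
  {} -< {4}
  {1} -< {1,2}
  {1} -< {1,3}
  {1} -< {1,4}
  {2} -< {1,2}
  ...24 more
Total: 32


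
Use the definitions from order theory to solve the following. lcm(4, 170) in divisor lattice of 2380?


Join=lcm.
gcd(4,170)=2
lcm=340


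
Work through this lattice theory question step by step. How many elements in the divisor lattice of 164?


Divisors of 164: [1, 2, 4, 41, 82, 164]
Count: 6


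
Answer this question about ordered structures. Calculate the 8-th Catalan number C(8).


C(n) = C(2n, n) / (n+1).
C(16, 8) = 12870
C(8) = 12870 / 9 = 1430


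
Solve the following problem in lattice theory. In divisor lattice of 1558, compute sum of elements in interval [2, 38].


Interval [2,38] in divisors of 1558: [2, 38]
Sum = 40


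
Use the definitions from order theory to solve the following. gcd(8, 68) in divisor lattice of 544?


Meet=gcd.
gcd(8,68)=4


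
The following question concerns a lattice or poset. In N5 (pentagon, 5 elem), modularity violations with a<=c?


Modular law: if a <= c then a v (b ^ c) = (a v b) ^ c.
Check all triples (a,b,c) with a <= c among 5 elements.
  e.g. a=a, b=c, c=b: lhs=a != rhs=b
Total violating triples: 1


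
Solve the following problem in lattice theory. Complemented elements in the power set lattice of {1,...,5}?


An element a is complemented if some b has a meet b = bottom, a join b = top.
every subset A has complement S\A, so all elements are complemented.
Complemented elements: {}, {1}, {2}, {3}, {4}, {5}, ... (26 more)
Count: 32


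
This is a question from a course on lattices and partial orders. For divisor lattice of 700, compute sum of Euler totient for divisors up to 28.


Divisors of 700 up to 28: [1, 2, 4, 5, 7, 10, 14, 20, 25, 28]
phi values: [1, 1, 2, 4, 6, 4, 6, 8, 20, 12]
Sum = 64


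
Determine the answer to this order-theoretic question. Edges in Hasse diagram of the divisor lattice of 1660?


A cover relation a -< b holds when a < b with no c strictly between.
Cover relations:
  1 -< 2
  1 -< 5
  1 -< 83
  2 -< 4
  2 -< 10
  2 -< 166
  4 -< 20
  4 -< 332
  ...12 more
Total: 20


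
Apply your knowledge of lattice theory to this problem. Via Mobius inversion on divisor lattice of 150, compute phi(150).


phi(n) = n * prod_{p|n} (1 - 1/p).
Prime divisors of 150: [2, 3, 5]
phi(150) = 150 * (1 - 1/2) * (1 - 1/3) * (1 - 1/5)
phi(150) = 40


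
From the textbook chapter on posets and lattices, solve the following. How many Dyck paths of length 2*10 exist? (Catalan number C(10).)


C(n) = C(2n, n) / (n+1).
C(20, 10) = 184756
C(10) = 184756 / 11 = 16796


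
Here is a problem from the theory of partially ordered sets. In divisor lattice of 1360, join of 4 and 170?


In a divisor lattice, join = lcm (least common multiple).
gcd(4,170) = 2
lcm(4,170) = 4*170/gcd = 680/2 = 340


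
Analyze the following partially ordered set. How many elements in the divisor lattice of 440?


Divisors of 440: [1, 2, 4, 5, 8, 10, 11, 20, 22, 40, 44, 55, 88, 110, 220, 440]
Count: 16


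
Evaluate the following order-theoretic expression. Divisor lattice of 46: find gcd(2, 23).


In a divisor lattice, meet = gcd (greatest common divisor).
By Euclidean algorithm or factoring: gcd(2,23) = 1


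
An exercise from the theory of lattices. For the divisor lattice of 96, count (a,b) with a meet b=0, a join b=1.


Complement pair (a,b): a meet b = bottom, a join b = top.
Here: gcd(a,b)=1 and lcm(a,b)=96, i.e. a*b=96 with a,b coprime.
Pairs found: (1,96), (3,32), (32,3), (96,1)
Total ordered pairs: 4


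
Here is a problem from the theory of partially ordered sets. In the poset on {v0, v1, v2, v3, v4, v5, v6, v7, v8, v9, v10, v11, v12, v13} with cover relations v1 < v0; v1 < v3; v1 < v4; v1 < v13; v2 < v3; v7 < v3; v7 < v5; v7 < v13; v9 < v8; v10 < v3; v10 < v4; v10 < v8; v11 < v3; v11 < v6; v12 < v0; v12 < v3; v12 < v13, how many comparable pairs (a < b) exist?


A comparable pair {a,b} has a < b or b < a in the order.
Count unordered pairs where one element is strictly below the other.
Examples: {v0,v1}, {v0,v12}, {v1,v3}, {v1,v4}, ...
Total comparable pairs: 17


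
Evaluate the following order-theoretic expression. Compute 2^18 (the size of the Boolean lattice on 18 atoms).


Power set = 2^n.
2^18 = 262144


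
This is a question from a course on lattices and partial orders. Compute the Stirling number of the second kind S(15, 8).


S(n,k) = k*S(n-1,k) + S(n-1,k-1).
S(14,8) = 20912320, S(14,7) = 49329280
S(15,8) = 8*20912320 + 49329280 = 167298560 + 49329280
S(15,8) = 216627840


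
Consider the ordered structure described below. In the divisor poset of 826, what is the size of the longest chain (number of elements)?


A chain is a totally ordered subset; we count the number of elements in a maximum chain.
Compute, for each element x, the size of the longest chain ending at x:
  1: 1
  2: 2
  7: 2
  59: 2
  14: 3
  118: 3
  ...
A maximum chain: 1 < 2 < 14 < 826
Number of elements in the longest chain: 4


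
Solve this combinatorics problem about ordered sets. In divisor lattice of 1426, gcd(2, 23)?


Meet=gcd.
gcd(2,23)=1


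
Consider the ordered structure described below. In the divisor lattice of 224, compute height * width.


Height = length of longest chain minus 1; width = size of largest antichain.
A maximum chain: 1 | 7 | 14 | 28 | 56 | 112 | 224  (height 6).
A maximum antichain: {2, 7}  (width 2).
Product = 6 * 2 = 12


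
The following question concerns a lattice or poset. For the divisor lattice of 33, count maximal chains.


A maximal chain goes from the minimum element to a maximal element via cover relations.
Counting all min-to-max paths in the cover graph.
Total maximal chains: 2


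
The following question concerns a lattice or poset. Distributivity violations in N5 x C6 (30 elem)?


Distributive law: a ^ (b v c) = (a ^ b) v (a ^ c).
Check all 30^3 = 27000 ordered triples (a,b,c).
  e.g. a=(b,0), b=(a,0), c=(c,0): lhs=(b,0) != rhs=(a,0)
  e.g. a=(b,0), b=(a,0), c=(c,1): lhs=(b,0) != rhs=(a,0)
Total violating triples: 432


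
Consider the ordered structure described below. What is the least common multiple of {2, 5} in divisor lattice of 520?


In a divisor lattice, join = lcm (least common multiple).
Compute lcm iteratively: start with first element, then lcm(current, next).
Elements: [2, 5]
lcm(2,5) = 10
Final lcm = 10


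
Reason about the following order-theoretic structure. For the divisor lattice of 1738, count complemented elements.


An element a is complemented if some b has a meet b = bottom, a join b = top.
a is complemented iff gcd(a, n/a)=1, i.e. a is a unitary divisor of 1738.
Complemented elements: 1, 2, 11, 22, 79, 158, ... (2 more)
Count: 8


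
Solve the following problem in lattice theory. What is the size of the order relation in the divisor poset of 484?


The order relation is {(a,b) : a <= b}, reflexive so it includes (a,a).
Examples: (1,1), (1,11), (1,121), (1,2), (1,22), ...
Total ordered pairs: 36


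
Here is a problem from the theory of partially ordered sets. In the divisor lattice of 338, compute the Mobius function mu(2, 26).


In a divisor lattice, mu(a,b) = mu(b/a) where mu is the classical Mobius function.
b/a = 26/2 = 13
Prime factorization of 13: primes [13]
13 is squarefree with 1 prime factor(s), so mu(13) = (-1)^1 = -1


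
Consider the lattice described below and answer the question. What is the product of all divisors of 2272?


Divisors of 2272: [1, 2, 4, 8, 16, 32, 71, 142, 284, 568, 1136, 2272]
Product = n^(d(n)/2) = 2272^(12/2)
Product = 137546632512252411904


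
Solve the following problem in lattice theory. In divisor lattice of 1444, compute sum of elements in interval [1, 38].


Interval [1,38] in divisors of 1444: [1, 2, 19, 38]
Sum = 60


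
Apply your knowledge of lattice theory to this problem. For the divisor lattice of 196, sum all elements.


sigma(n) = sum of divisors.
Divisors of 196: [1, 2, 4, 7, 14, 28, 49, 98, 196]
Sum = 399


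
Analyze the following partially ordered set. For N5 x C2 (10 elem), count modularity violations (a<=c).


Modular law: if a <= c then a v (b ^ c) = (a v b) ^ c.
Check all triples (a,b,c) with a <= c among 10 elements.
  e.g. a=(a,0), b=(c,0), c=(b,0): lhs=(a,0) != rhs=(b,0)
  e.g. a=(a,0), b=(c,1), c=(b,0): lhs=(a,0) != rhs=(b,0)
Total violating triples: 6


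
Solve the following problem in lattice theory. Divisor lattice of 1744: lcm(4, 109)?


Join=lcm.
gcd(4,109)=1
lcm=436


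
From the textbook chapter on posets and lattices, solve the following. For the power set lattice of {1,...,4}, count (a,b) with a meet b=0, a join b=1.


Complement pair (a,b): a meet b = bottom, a join b = top.
Here: A intersect B = {} and A union B = {1,...,4}.
Pairs found: ({},{1,2,3,4}), ({1},{2,3,4}), ({2},{1,3,4}), ({3},{1,2,4}), ... (12 more)
Total ordered pairs: 16


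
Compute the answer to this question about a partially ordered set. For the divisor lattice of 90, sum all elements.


sigma(n) = sum of divisors.
Divisors of 90: [1, 2, 3, 5, 6, 9, 10, 15, 18, 30, 45, 90]
Sum = 234


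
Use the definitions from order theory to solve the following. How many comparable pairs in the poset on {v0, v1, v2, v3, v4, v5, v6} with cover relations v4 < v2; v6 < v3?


A comparable pair {a,b} has a < b or b < a in the order.
Count unordered pairs where one element is strictly below the other.
Examples: {v2,v4}, {v3,v6}
Total comparable pairs: 2


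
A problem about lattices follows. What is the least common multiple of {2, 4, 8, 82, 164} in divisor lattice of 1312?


In a divisor lattice, join = lcm (least common multiple).
Compute lcm iteratively: start with first element, then lcm(current, next).
Elements: [2, 4, 8, 82, 164]
lcm(2,4) = 4
lcm(4,8) = 8
lcm(8,82) = 328
lcm(328,164) = 328
Final lcm = 328


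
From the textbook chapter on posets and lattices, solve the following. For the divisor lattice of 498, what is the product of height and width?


Height = length of longest chain minus 1; width = size of largest antichain.
A maximum chain: 1 | 83 | 249 | 498  (height 3).
A maximum antichain: {2, 3, 83}  (width 3).
Product = 3 * 3 = 9


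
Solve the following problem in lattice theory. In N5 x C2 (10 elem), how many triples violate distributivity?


Distributive law: a ^ (b v c) = (a ^ b) v (a ^ c).
Check all 10^3 = 1000 ordered triples (a,b,c).
  e.g. a=(b,0), b=(a,0), c=(c,0): lhs=(b,0) != rhs=(a,0)
  e.g. a=(b,0), b=(a,0), c=(c,1): lhs=(b,0) != rhs=(a,0)
Total violating triples: 16


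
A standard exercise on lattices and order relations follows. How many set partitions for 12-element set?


B(n) = number of set partitions of an n-element set.
B(n) satisfies the recurrence: B(n+1) = sum_k C(n,k)*B(k).
B(12) = 4213597


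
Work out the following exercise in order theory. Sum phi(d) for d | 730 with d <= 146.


Divisors of 730 up to 146: [1, 2, 5, 10, 73, 146]
phi values: [1, 1, 4, 4, 72, 72]
Sum = 154


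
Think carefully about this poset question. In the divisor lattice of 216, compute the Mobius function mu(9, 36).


In a divisor lattice, mu(a,b) = mu(b/a) where mu is the classical Mobius function.
b/a = 36/9 = 4
Prime factorization of 4: primes [2]
4 is not squarefree, so mu(4) = 0


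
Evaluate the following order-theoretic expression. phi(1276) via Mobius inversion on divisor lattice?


phi(n) = n * prod_{p|n} (1 - 1/p).
Prime divisors of 1276: [2, 11, 29]
phi(1276) = 1276 * (1 - 1/2) * (1 - 1/11) * (1 - 1/29)
phi(1276) = 560


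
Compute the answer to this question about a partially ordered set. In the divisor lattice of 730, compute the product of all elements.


Divisors of 730: [1, 2, 5, 10, 73, 146, 365, 730]
Product = n^(d(n)/2) = 730^(8/2)
Product = 283982410000


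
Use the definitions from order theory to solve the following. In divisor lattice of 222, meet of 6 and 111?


In a divisor lattice, meet = gcd (greatest common divisor).
By Euclidean algorithm or factoring: gcd(6,111) = 3


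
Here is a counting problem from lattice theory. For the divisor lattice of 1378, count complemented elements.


An element a is complemented if some b has a meet b = bottom, a join b = top.
a is complemented iff gcd(a, n/a)=1, i.e. a is a unitary divisor of 1378.
Complemented elements: 1, 2, 13, 26, 53, 106, ... (2 more)
Count: 8


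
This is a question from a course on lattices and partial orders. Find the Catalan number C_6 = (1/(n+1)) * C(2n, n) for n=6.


C(n) = C(2n, n) / (n+1).
C(12, 6) = 924
C(6) = 924 / 7 = 132


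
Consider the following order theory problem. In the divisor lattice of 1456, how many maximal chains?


A maximal chain goes from the minimum element to a maximal element via cover relations.
Counting all min-to-max paths in the cover graph.
Total maximal chains: 30


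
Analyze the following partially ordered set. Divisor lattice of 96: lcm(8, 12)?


Join=lcm.
gcd(8,12)=4
lcm=24


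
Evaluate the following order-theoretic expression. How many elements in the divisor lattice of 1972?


Divisors of 1972: [1, 2, 4, 17, 29, 34, 58, 68, 116, 493, 986, 1972]
Count: 12


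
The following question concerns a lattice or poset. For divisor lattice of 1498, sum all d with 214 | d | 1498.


Interval [214,1498] in divisors of 1498: [214, 1498]
Sum = 1712


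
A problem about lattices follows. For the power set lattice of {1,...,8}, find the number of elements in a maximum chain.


A chain is a totally ordered subset; we count the number of elements in a maximum chain.
Compute, for each element x, the size of the longest chain ending at x:
  {}: 1
  {1}: 2
  {2}: 2
  {3}: 2
  {4}: 2
  {5}: 2
  ...
A maximum chain: {} < {1} < {1,2} < {1,2,3} < {1,2,3,4} < {1,2,3,4,5} < {1,2,3,4,5,6} < {1,2,3,4,5,6,7} < {1,2,3,4,5,6,7,8}
Number of elements in the longest chain: 9


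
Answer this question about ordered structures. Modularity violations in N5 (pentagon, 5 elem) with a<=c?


Modular law: if a <= c then a v (b ^ c) = (a v b) ^ c.
Check all triples (a,b,c) with a <= c among 5 elements.
  e.g. a=a, b=c, c=b: lhs=a != rhs=b
Total violating triples: 1


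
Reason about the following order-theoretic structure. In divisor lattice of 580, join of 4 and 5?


In a divisor lattice, join = lcm (least common multiple).
gcd(4,5) = 1
lcm(4,5) = 4*5/gcd = 20/1 = 20


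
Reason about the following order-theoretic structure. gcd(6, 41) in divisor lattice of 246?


Meet=gcd.
gcd(6,41)=1


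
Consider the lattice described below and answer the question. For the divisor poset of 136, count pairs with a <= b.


The order relation is {(a,b) : a <= b}, reflexive so it includes (a,a).
Examples: (1,1), (1,136), (1,17), (1,2), (1,34), ...
Total ordered pairs: 30


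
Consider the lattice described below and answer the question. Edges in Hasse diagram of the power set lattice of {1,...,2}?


A cover relation a -< b holds when a < b with no c strictly between.
Cover relations:
  {} -< {1}
  {} -< {2}
  {1} -< {1,2}
  {2} -< {1,2}
Total: 4


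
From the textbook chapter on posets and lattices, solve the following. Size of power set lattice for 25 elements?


Power set = 2^n.
2^25 = 33554432
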